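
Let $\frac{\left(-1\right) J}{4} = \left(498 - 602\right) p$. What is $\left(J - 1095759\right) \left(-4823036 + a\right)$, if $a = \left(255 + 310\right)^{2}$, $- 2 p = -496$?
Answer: $4470442264301$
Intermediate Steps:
$p = 248$ ($p = \left(- \frac{1}{2}\right) \left(-496\right) = 248$)
$J = 103168$ ($J = - 4 \left(498 - 602\right) 248 = - 4 \left(\left(-104\right) 248\right) = \left(-4\right) \left(-25792\right) = 103168$)
$a = 319225$ ($a = 565^{2} = 319225$)
$\left(J - 1095759\right) \left(-4823036 + a\right) = \left(103168 - 1095759\right) \left(-4823036 + 319225\right) = \left(-992591\right) \left(-4503811\right) = 4470442264301$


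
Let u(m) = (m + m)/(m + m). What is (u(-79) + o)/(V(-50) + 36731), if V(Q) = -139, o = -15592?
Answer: -15591/36592 ≈ -0.42608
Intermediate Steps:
u(m) = 1 (u(m) = (2*m)/((2*m)) = (2*m)*(1/(2*m)) = 1)
(u(-79) + o)/(V(-50) + 36731) = (1 - 15592)/(-139 + 36731) = -15591/36592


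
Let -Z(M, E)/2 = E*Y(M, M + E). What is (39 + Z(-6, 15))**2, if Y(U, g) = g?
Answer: 53361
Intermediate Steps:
Z(M, E) = -2*E*(E + M) (Z(M, E) = -2*E*(M + E) = -2*E*(E + M))
(39 + Z(-6, 15))**2 = (39 - 2*15*(15 - 6))**2 = (39 - 2*15*9)**2 = (39 - 270)**2 = (-231)**2 = 53361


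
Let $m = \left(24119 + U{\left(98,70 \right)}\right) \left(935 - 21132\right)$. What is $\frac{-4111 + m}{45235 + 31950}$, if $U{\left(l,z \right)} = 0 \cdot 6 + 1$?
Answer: $- \frac{487155751}{77185} \approx -6311.5$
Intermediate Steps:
$U{\left(l,z \right)} = 1$ ($U{\left(l,z \right)} = 0 + 1 = 1$)
$m = -487151640$ ($m = \left(24119 + 1\right) \left(935 - 21132\right) = 24120 \left(-20197\right) = -487151640$)
$\frac{-4111 + m}{45235 + 31950} = \frac{-4111 - 487151640}{45235 + 31950} = - \frac{487155751}{77185}$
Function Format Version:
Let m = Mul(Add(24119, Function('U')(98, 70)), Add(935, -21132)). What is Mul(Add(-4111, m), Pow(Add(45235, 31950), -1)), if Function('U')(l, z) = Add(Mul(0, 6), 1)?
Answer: Rational(-487155751, 77185) ≈ -6311.5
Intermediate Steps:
Function('U')(l, z) = 1 (Function('U')(l, z) = Add(0, 1) = 1)
m = -487151640 (m = Mul(Add(24119, 1), Add(935, -21132)) = Mul(24120, -20197) = -487151640)
Mul(Add(-4111, m), Pow(Add(45235, 31950), -1)) = Mul(Add(-4111, -487151640), Pow(Add(45235, 31950), -1)) = Mul(-487155751, Pow(77185, -1)) = Mul(-487155751, Rational(1, 77185)) = Rational(-487155751, 77185)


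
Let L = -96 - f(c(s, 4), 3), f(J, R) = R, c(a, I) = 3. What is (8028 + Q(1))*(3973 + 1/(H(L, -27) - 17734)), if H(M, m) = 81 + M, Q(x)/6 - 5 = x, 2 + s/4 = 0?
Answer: 10156132080/317 ≈ 3.2038e+7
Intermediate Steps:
s = -8 (s = -8 + 4*0 = -8 + 0 = -8)
Q(x) = 30 + 6*x
L = -99 (L = -96 - 1*3 = -96 - 3 = -99)
(8028 + Q(1))*(3973 + 1/(H(L, -27) - 17734)) = (8028 + (30 + 6*1))*(3973 + 1/((81 - 99) - 17734)) = (8028 + (30 + 6))*(3973 + 1/(-18 - 17734)) = (8028 + 36)*(3973 + 1/(-17752)) = 8064*(3973 - 1/17752) = 8064*(70528695/17752) = 10156132080/317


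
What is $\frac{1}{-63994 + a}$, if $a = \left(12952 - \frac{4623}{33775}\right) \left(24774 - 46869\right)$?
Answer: $- \frac{6755}{1933520192633} \approx -3.4936 \cdot 10^{-9}$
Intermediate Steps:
$a = - \frac{1933087913163}{6755}$ ($a = \left(12952 - \frac{4623}{33775}\right) \left(-22095\right) = \frac{437449177}{33775} \left(-22095\right) = - \frac{1933087913163}{6755} \approx -2.8617 \cdot 10^{8}$)
$\frac{1}{-63994 + a} = \frac{1}{-63994 - \frac{1933087913163}{6755}} = \frac{1}{- \frac{1933520192633}{6755}} = - \frac{6755}{1933520192633}$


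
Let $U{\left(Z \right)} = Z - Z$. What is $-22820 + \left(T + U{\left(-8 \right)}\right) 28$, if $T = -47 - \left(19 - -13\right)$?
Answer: $-25032$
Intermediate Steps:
$U{\left(Z \right)} = 0$
$T = -79$ ($T = -47 - \left(19 + 13\right) = -47 - 32 = -79$)
$-22820 + \left(T + U{\left(-8 \right)}\right) 28 = -22820 + \left(-79 + 0\right) 28 = -22820 - 2212 = -25032$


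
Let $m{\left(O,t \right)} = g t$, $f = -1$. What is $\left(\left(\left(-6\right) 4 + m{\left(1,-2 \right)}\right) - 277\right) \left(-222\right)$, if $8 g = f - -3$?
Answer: $66933$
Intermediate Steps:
$g = \frac{1}{4}$ ($g = \frac{-1 - -3}{8} = \frac{-1 + 3}{8} = \frac{1}{8} \cdot 2 = \frac{1}{4} \approx 0.25$)
$m{\left(O,t \right)} = \frac{t}{4}$
$\left(\left(\left(-6\right) 4 + m{\left(1,-2 \right)}\right) - 277\right) \left(-222\right) = \left(\left(\left(-6\right) 4 + \frac{1}{4} \left(-2\right)\right) - 277\right) \left(-222\right) = \left(\left(-24 - \frac{1}{2}\right) - 277\right) \left(-222\right) = \left(- \frac{49}{2} - 277\right) \left(-222\right) = \left(- \frac{603}{2}\right) \left(-222\right) = 66933$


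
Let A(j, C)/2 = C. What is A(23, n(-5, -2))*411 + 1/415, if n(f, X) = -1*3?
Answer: -1023389/415 ≈ -2466.0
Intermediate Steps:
n(f, X) = -3
A(j, C) = 2*C
A(23, n(-5, -2))*411 + 1/415 = (2*(-3))*411 + 1/415 = -6*411 + 1/415 = -2466 + 1/415 = -1023389/415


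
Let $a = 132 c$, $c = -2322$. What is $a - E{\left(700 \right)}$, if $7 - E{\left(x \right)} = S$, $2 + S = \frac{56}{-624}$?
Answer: $- \frac{23908021}{78} \approx -3.0651 \cdot 10^{5}$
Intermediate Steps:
$a = -306504$ ($a = 132 \left(-2322\right) = -306504$)
$S = - \frac{163}{78}$ ($S = -2 + \frac{56}{-624} = -2 + 56 \left(- \frac{1}{624}\right) = -2 - \frac{7}{78} = - \frac{163}{78} \approx -2.0897$)
$E{\left(x \right)} = \frac{709}{78}$ ($E{\left(x \right)} = 7 - - \frac{163}{78} = 7 + \frac{163}{78} = \frac{709}{78}$)
$a - E{\left(700 \right)} = -306504 - \frac{709}{78} = - \frac{23908021}{78}$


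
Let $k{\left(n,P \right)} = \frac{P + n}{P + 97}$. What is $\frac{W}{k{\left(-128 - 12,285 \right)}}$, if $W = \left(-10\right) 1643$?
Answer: $- \frac{1255252}{29} \approx -43285.0$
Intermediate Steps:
$W = -16430$
$k{\left(n,P \right)} = \frac{P + n}{97 + P}$
$\frac{W}{k{\left(-128 - 12,285 \right)}} = - \frac{16430}{\frac{1}{97 + 285} \left(285 - 140\right)} = - \frac{16430}{\frac{1}{382} \left(285 - 140\right)} = - \frac{16430}{\frac{1}{382} \cdot 145} = - \frac{16430}{\frac{145}{382}} = \left(-16430\right) \frac{382}{145} = - \frac{1255252}{29}$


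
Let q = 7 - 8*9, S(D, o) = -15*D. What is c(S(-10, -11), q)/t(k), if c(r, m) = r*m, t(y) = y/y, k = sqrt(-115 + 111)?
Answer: -9750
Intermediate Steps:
k = 2*I (k = sqrt(-4) = 2*I ≈ 2.0*I)
q = -65 (q = 7 - 72 = -65)
t(y) = 1
c(r, m) = m*r
c(S(-10, -11), q)/t(k) = -(-975)*(-10)/1 = -65*150*1 = -9750*1 = -9750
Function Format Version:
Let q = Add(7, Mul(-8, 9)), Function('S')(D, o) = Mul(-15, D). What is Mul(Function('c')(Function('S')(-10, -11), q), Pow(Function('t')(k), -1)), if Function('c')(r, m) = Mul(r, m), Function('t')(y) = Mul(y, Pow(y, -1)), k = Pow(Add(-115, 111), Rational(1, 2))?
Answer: -9750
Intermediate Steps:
k = Mul(2, I) (k = Pow(-4, Rational(1, 2)) = Mul(2, I) ≈ Mul(2.0000, I))
q = -65 (q = Add(7, -72) = -65)
Function('t')(y) = 1
Function('c')(r, m) = Mul(m, r)
Mul(Function('c')(Function('S')(-10, -11), q), Pow(Function('t')(k), -1)) = Mul(Mul(-65, Mul(-15, -10)), Pow(1, -1)) = Mul(Mul(-65, 150), 1) = Mul(-9750, 1) = -9750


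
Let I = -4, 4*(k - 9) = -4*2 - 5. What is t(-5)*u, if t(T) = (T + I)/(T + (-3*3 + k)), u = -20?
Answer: -240/11 ≈ -21.818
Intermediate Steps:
k = 23/4 (k = 9 + (-4*2 - 5)/4 = 9 + (-8 - 5)/4 = 9 + (1/4)*(-13) = 9 - 13/4 = 23/4 ≈ 5.7500)
t(T) = (-4 + T)/(-13/4 + T) (t(T) = (T - 4)/(T + (-3*3 + 23/4)) = (-4 + T)/(T + (-9 + 23/4)) = (-4 + T)/(T - 13/4) = (-4 + T)/(-13/4 + T))
t(-5)*u = (4*(-4 - 5)/(-13 + 4*(-5)))*(-20) = (4*(-9)/(-13 - 20))*(-20) = (4*(-9)/(-33))*(-20) = (4*(-1/33)*(-9))*(-20) = (12/11)*(-20) = -240/11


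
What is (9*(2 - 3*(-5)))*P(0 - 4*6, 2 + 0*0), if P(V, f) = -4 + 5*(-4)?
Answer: -3672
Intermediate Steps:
P(V, f) = -24 (P(V, f) = -4 - 20 = -24)
(9*(2 - 3*(-5)))*P(0 - 4*6, 2 + 0*0) = (9*(2 - 3*(-5)))*(-24) = (9*(2 + 15))*(-24) = (9*17)*(-24) = 153*(-24) = -3672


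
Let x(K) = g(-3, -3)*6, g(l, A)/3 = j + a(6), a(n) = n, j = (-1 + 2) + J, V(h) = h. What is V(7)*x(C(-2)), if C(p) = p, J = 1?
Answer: 1008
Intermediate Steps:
j = 2 (j = (-1 + 2) + 1 = 1 + 1 = 2)
g(l, A) = 24 (g(l, A) = 3*(2 + 6) = 3*8 = 24)
x(K) = 144 (x(K) = 24*6 = 144)
V(7)*x(C(-2)) = 7*144 = 1008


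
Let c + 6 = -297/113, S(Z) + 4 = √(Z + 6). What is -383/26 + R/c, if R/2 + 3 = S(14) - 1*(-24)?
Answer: -36409/1950 - 452*√5/975 ≈ -19.708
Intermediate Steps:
S(Z) = -4 + √(6 + Z) (S(Z) = -4 + √(Z + 6) = -4 + √(6 + Z))
R = 34 + 4*√5 (R = -6 + 2*((-4 + √(6 + 14)) - 1*(-24)) = -6 + 2*((-4 + √20) + 24) = -6 + 2*((-4 + 2*√5) + 24) = -6 + 2*(20 + 2*√5) = -6 + (40 + 4*√5) = 34 + 4*√5 ≈ 42.944)
c = -975/113 (c = -6 - 297/113 = -975/113 ≈ -8.6283)
-383/26 + R/c = -383/26 + (34 + 4*√5)/(-975/113) = -383*1/26 + (34 + 4*√5)*(-113/975) = -383/26 + (-3842/975 - 452*√5/975) = -36409/1950 - 452*√5/975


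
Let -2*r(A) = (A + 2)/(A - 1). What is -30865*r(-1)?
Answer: -30865/4 ≈ -7716.3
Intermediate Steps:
r(A) = -(2 + A)/(2*(-1 + A)) (r(A) = -(A + 2)/(2*(A - 1)) = -(2 + A)/(2*(-1 + A)))
-30865*r(-1) = -30865*(-2 - 1*(-1))/(2*(-1 - 1)) = -30865*(-2 + 1)/(2*(-2)) = -30865*(-1)*(-1)/(2*2) = -30865*¼ = -30865/4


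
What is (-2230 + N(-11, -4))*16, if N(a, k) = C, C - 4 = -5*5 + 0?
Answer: -36016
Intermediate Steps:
C = -21 (C = 4 + (-5*5 + 0) = 4 + (-25 + 0) = 4 - 25 = -21)
N(a, k) = -21
(-2230 + N(-11, -4))*16 = (-2230 - 21)*16 = -2251*16 = -36016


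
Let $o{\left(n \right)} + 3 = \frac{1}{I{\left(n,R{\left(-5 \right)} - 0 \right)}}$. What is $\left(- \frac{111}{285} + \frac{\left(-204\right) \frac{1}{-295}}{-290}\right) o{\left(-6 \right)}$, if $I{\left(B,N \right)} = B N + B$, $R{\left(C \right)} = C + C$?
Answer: $\frac{51274153}{43887150} \approx 1.1683$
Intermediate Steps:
$R{\left(C \right)} = 2 C$
$I{\left(B,N \right)} = B + B N$
$o{\left(n \right)} = -3 - \frac{1}{9 n}$ ($o{\left(n \right)} = -3 + \frac{1}{n \left(1 + \left(2 \left(-5\right) - 0\right)\right)} = -3 + \frac{1}{n \left(1 + \left(-10 + 0\right)\right)} = -3 + \frac{1}{n \left(1 - 10\right)} = -3 + \frac{1}{n \left(-9\right)} = -3 + \frac{1}{\left(-9\right) n} = -3 - \frac{1}{9 n}$)
$\left(- \frac{111}{285} + \frac{\left(-204\right) \frac{1}{-295}}{-290}\right) o{\left(-6 \right)} = \left(- \frac{111}{285} + \frac{\left(-204\right) \frac{1}{-295}}{-290}\right) \left(-3 - \frac{1}{9 \left(-6\right)}\right) = \left(\left(-111\right) \frac{1}{285} + \left(-204\right) \left(- \frac{1}{295}\right) \left(- \frac{1}{290}\right)\right) \left(-3 - - \frac{1}{54}\right) = \left(- \frac{37}{95} + \frac{204}{295} \left(- \frac{1}{290}\right)\right) \left(-3 + \frac{1}{54}\right) = \left(- \frac{37}{95} - \frac{102}{42775}\right) \left(- \frac{161}{54}\right) = \left(- \frac{318473}{812725}\right) \left(- \frac{161}{54}\right) = \frac{51274153}{43887150}$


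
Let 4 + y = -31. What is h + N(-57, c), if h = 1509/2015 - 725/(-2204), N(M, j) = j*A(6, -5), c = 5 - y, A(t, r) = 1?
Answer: 6290659/153140 ≈ 41.078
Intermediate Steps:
y = -35 (y = -4 - 31 = -35)
c = 40 (c = 5 - 1*(-35) = 5 + 35 = 40)
N(M, j) = j (N(M, j) = j*1 = j)
h = 165059/153140 (h = 1509*(1/2015) - 725*(-1/2204) = 1509/2015 + 25/76 = 165059/153140 ≈ 1.0778)
h + N(-57, c) = 165059/153140 + 40 = 6290659/153140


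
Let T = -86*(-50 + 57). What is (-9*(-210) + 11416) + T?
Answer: 12704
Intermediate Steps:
T = -602 (T = -86*7 = -602)
(-9*(-210) + 11416) + T = (-9*(-210) + 11416) - 602 = (1890 + 11416) - 602 = 13306 - 602 = 12704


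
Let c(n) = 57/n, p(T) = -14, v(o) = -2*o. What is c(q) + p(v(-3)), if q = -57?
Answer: -15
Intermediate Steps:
c(q) + p(v(-3)) = 57/(-57) - 14 = 57*(-1/57) - 14 = -1 - 14 = -15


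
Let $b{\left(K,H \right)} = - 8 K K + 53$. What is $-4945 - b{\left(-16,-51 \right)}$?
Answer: $-2950$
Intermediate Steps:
$b{\left(K,H \right)} = 53 - 8 K^{2}$ ($b{\left(K,H \right)} = - 8 K^{2} + 53 = 53 - 8 K^{2}$)
$-4945 - b{\left(-16,-51 \right)} = -4945 - \left(53 - 8 \left(-16\right)^{2}\right) = -4945 - \left(53 - 2048\right) = -4945 - -1995 = -4945 + 1995 = -2950$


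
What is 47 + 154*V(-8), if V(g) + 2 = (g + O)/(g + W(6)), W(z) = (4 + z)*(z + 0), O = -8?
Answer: -4009/13 ≈ -308.38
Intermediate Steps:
W(z) = z*(4 + z) (W(z) = (4 + z)*z = z*(4 + z))
V(g) = -2 + (-8 + g)/(60 + g) (V(g) = -2 + (g - 8)/(g + 6*(4 + 6)) = -2 + (-8 + g)/(g + 6*10) = -2 + (-8 + g)/(g + 60) = -2 + (-8 + g)/(60 + g))
47 + 154*V(-8) = 47 + 154*((-128 - 1*(-8))/(60 - 8)) = 47 + 154*((-128 + 8)/52) = 47 + 154*((1/52)*(-120)) = 47 + 154*(-30/13) = 47 - 4620/13 = -4009/13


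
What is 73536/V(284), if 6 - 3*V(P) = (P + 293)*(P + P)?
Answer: -110304/163865 ≈ -0.67314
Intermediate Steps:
V(P) = 2 - 2*P*(293 + P)/3 (V(P) = 2 - (P + 293)*(P + P)/3 = 2 - (293 + P)*2*P/3 = 2 - 2*P*(293 + P)/3)
73536/V(284) = 73536/(2 - 586/3*284 - ⅔*284²) = 73536/(2 - 166424/3 - ⅔*80656) = 73536/(2 - 166424/3 - 161312/3) = 73536/(-327730/3) = 73536*(-3/327730) = -110304/163865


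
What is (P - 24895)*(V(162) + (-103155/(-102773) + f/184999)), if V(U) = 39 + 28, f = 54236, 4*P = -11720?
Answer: -36131375136436650/19012902227 ≈ -1.9004e+6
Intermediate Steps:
P = -2930 (P = (¼)*(-11720) = -2930)
V(U) = 67
(P - 24895)*(V(162) + (-103155/(-102773) + f/184999)) = (-2930 - 24895)*(67 + (-103155/(-102773) + 54236/184999)) = -27825*(67 + (-103155*(-1/102773) + 54236*(1/184999))) = -27825*(67 + (103155/102773 + 54236/184999)) = -27825*(67 + 24657568273/19012902227) = -27825*1298522017482/19012902227 = -36131375136436650/19012902227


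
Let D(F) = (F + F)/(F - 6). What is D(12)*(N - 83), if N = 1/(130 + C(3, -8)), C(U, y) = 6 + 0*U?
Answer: -11287/34 ≈ -331.97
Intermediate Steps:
C(U, y) = 6 (C(U, y) = 6 + 0 = 6)
D(F) = 2*F/(-6 + F) (D(F) = (2*F)/(-6 + F) = 2*F/(-6 + F))
N = 1/136 (N = 1/(130 + 6) = 1/136 ≈ 0.0073529)
D(12)*(N - 83) = (2*12/(-6 + 12))*(1/136 - 83) = (2*12/6)*(-11287/136) = (2*12*(⅙))*(-11287/136) = 4*(-11287/136) = -11287/34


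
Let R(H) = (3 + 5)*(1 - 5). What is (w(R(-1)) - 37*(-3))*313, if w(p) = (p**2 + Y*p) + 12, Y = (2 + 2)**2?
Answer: 198755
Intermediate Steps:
Y = 16 (Y = 4**2 = 16)
R(H) = -32 (R(H) = 8*(-4) = -32)
w(p) = 12 + p**2 + 16*p (w(p) = (p**2 + 16*p) + 12 = 12 + p**2 + 16*p)
(w(R(-1)) - 37*(-3))*313 = ((12 + (-32)**2 + 16*(-32)) - 37*(-3))*313 = ((12 + 1024 - 512) + 111)*313 = (524 + 111)*313 = 635*313 = 198755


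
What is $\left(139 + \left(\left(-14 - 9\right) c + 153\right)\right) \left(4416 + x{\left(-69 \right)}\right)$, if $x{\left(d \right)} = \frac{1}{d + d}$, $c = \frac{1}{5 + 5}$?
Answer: $\frac{1765452079}{1380} \approx 1.2793 \cdot 10^{6}$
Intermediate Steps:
$c = \frac{1}{10} \approx 0.1$
$x{\left(d \right)} = \frac{1}{2 d}$
$\left(139 + \left(\left(-14 - 9\right) c + 153\right)\right) \left(4416 + x{\left(-69 \right)}\right) = \left(139 + \left(\left(-14 - 9\right) \frac{1}{10} + 153\right)\right) \left(4416 + \frac{1}{2 \left(-69\right)}\right) = \left(139 + \left(\left(-23\right) \frac{1}{10} + 153\right)\right) \left(4416 + \frac{1}{2} \left(- \frac{1}{69}\right)\right) = \left(139 + \left(- \frac{23}{10} + 153\right)\right) \left(4416 - \frac{1}{138}\right) = \left(139 + \frac{1507}{10}\right) \frac{609407}{138} = \frac{2897}{10} \cdot \frac{609407}{138} = \frac{1765452079}{1380}$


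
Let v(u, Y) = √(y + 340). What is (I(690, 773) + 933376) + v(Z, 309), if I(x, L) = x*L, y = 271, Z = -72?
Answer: 1466746 + √611 ≈ 1.4668e+6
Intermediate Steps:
v(u, Y) = √611 (v(u, Y) = √(271 + 340) = √611)
I(x, L) = L*x
(I(690, 773) + 933376) + v(Z, 309) = (773*690 + 933376) + √611 = (533370 + 933376) + √611 = 1466746 + √611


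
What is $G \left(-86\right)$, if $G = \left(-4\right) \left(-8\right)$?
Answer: $-2752$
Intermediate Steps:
$G = 32$
$G \left(-86\right) = 32 \left(-86\right) = -2752$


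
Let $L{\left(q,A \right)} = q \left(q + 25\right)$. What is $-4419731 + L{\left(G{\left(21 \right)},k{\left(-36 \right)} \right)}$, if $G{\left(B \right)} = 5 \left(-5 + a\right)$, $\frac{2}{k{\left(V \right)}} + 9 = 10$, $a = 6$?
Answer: $-4419581$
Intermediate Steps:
$k{\left(V \right)} = 2$ ($k{\left(V \right)} = \frac{2}{-9 + 10} = \frac{2}{1} = 2 \cdot 1 = 2$)
$G{\left(B \right)} = 5$ ($G{\left(B \right)} = 5 \left(-5 + 6\right) = 5 \cdot 1 = 5$)
$L{\left(q,A \right)} = q \left(25 + q\right)$
$-4419731 + L{\left(G{\left(21 \right)},k{\left(-36 \right)} \right)} = -4419731 + 5 \left(25 + 5\right) = -4419731 + 5 \cdot 30 = -4419731 + 150 = -4419581$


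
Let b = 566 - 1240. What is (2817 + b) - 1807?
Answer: 336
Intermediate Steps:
b = -674
(2817 + b) - 1807 = (2817 - 674) - 1807 = 2143 - 1807 = 336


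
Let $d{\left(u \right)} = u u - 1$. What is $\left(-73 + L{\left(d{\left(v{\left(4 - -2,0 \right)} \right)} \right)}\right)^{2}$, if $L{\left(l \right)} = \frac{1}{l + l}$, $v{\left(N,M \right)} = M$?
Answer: $\frac{21609}{4} \approx 5402.3$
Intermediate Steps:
$d{\left(u \right)} = -1 + u^{2}$ ($d{\left(u \right)} = u^{2} - 1 = -1 + u^{2}$)
$L{\left(l \right)} = \frac{1}{2 l}$
$\left(-73 + L{\left(d{\left(v{\left(4 - -2,0 \right)} \right)} \right)}\right)^{2} = \left(-73 + \frac{1}{2 \left(-1 + 0^{2}\right)}\right)^{2} = \left(-73 + \frac{1}{2 \left(-1 + 0\right)}\right)^{2} = \left(-73 + \frac{1}{2 \left(-1\right)}\right)^{2} = \left(-73 + \frac{1}{2} \left(-1\right)\right)^{2} = \left(-73 - \frac{1}{2}\right)^{2} = \left(- \frac{147}{2}\right)^{2} = \frac{21609}{4}$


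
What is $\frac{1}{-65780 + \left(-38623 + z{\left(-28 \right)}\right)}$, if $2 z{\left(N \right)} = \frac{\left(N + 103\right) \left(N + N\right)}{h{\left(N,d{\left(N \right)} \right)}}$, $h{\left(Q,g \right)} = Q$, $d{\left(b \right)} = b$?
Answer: $- \frac{1}{104328} \approx -9.5852 \cdot 10^{-6}$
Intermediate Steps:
$z{\left(N \right)} = 103 + N$ ($z{\left(N \right)} = \frac{\left(N + 103\right) \left(N + N\right) \frac{1}{N}}{2} = \frac{\left(103 + N\right) 2 N \frac{1}{N}}{2} = \frac{2 N \left(103 + N\right) \frac{1}{N}}{2} = \frac{206 + 2 N}{2} = 103 + N$)
$\frac{1}{-65780 + \left(-38623 + z{\left(-28 \right)}\right)} = \frac{1}{-65780 + \left(-38623 + \left(103 - 28\right)\right)} = \frac{1}{-65780 + \left(-38623 + 75\right)} = \frac{1}{-65780 - 38548} = \frac{1}{-104328} = - \frac{1}{104328}$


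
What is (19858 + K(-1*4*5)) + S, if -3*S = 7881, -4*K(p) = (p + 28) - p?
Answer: 17224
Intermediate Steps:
K(p) = -7 (K(p) = -((p + 28) - p)/4 = -((28 + p) - p)/4 = -¼*28 = -7)
S = -2627 (S = -⅓*7881 = -2627)
(19858 + K(-1*4*5)) + S = (19858 - 7) - 2627 = 19851 - 2627 = 17224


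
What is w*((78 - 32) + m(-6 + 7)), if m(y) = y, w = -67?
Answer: -3149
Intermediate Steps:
w*((78 - 32) + m(-6 + 7)) = -67*((78 - 32) + (-6 + 7)) = -67*(46 + 1) = -67*47 = -3149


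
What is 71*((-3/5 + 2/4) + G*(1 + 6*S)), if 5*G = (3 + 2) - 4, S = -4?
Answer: -3337/10 ≈ -333.70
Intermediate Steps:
G = ⅕ (G = ((3 + 2) - 4)/5 = (5 - 4)/5 = (⅕)*1 = ⅕ ≈ 0.20000)
71*((-3/5 + 2/4) + G*(1 + 6*S)) = 71*((-3/5 + 2/4) + (1 + 6*(-4))/5) = 71*((-3*⅕ + 2*(¼)) + (1 - 24)/5) = 71*((-⅗ + ½) + (⅕)*(-23)) = 71*(-⅒ - 23/5) = 71*(-47/10) = -3337/10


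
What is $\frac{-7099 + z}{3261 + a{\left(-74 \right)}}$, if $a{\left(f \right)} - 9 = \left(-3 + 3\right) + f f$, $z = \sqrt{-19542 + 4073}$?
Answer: $- \frac{7099}{8746} + \frac{i \sqrt{15469}}{8746} \approx -0.81169 + 0.014221 i$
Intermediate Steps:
$z = i \sqrt{15469}$ ($z = \sqrt{-15469} = i \sqrt{15469} \approx 124.37 i$)
$a{\left(f \right)} = 9 + f^{2}$ ($a{\left(f \right)} = 9 + \left(\left(-3 + 3\right) + f f\right) = 9 + \left(0 + f^{2}\right) = 9 + f^{2}$)
$\frac{-7099 + z}{3261 + a{\left(-74 \right)}} = \frac{-7099 + i \sqrt{15469}}{3261 + \left(9 + \left(-74\right)^{2}\right)} = \frac{-7099 + i \sqrt{15469}}{3261 + \left(9 + 5476\right)} = \frac{-7099 + i \sqrt{15469}}{3261 + 5485} = \frac{-7099 + i \sqrt{15469}}{8746} = \left(-7099 + i \sqrt{15469}\right) \frac{1}{8746} = - \frac{7099}{8746} + \frac{i \sqrt{15469}}{8746}$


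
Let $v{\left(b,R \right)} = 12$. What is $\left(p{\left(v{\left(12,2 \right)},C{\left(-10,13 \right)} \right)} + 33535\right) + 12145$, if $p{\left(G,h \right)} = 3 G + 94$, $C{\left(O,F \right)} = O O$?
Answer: $45810$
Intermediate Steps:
$C{\left(O,F \right)} = O^{2}$
$p{\left(G,h \right)} = 94 + 3 G$
$\left(p{\left(v{\left(12,2 \right)},C{\left(-10,13 \right)} \right)} + 33535\right) + 12145 = \left(\left(94 + 3 \cdot 12\right) + 33535\right) + 12145 = \left(\left(94 + 36\right) + 33535\right) + 12145 = \left(130 + 33535\right) + 12145 = 33665 + 12145 = 45810$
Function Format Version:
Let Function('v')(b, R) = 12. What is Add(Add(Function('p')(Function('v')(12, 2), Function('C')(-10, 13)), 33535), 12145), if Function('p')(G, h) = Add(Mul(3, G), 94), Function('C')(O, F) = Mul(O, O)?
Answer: 45810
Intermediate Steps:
Function('C')(O, F) = Pow(O, 2)
Function('p')(G, h) = Add(94, Mul(3, G))
Add(Add(Function('p')(Function('v')(12, 2), Function('C')(-10, 13)), 33535), 12145) = Add(Add(Add(94, Mul(3, 12)), 33535), 12145) = Add(Add(Add(94, 36), 33535), 12145) = Add(Add(130, 33535), 12145) = Add(33665, 12145) = 45810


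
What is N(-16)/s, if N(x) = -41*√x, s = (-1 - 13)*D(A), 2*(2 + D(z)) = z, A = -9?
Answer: -164*I/91 ≈ -1.8022*I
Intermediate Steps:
D(z) = -2 + z/2
s = 91 (s = (-1 - 13)*(-2 + (½)*(-9)) = -14*(-2 - 9/2) = -14*(-13/2) = 91)
N(-16)/s = -164*I/91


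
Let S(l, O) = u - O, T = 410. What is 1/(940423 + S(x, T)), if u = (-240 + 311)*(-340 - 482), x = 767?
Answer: 1/881651 ≈ 1.1342e-6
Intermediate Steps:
u = -58362 (u = 71*(-822) = -58362)
S(l, O) = -58362 - O
1/(940423 + S(x, T)) = 1/(940423 + (-58362 - 1*410)) = 1/(940423 + (-58362 - 410)) = 1/(940423 - 58772) = 1/881651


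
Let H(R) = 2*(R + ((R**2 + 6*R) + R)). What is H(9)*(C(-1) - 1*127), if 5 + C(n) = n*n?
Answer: -40086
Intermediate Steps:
C(n) = -5 + n**2 (C(n) = -5 + n*n = -5 + n**2)
H(R) = 2*R**2 + 16*R (H(R) = 2*(R + (R**2 + 7*R)) = 2*(R**2 + 8*R) = 2*R**2 + 16*R)
H(9)*(C(-1) - 1*127) = (2*9*(8 + 9))*((-5 + (-1)**2) - 1*127) = (2*9*17)*((-5 + 1) - 127) = 306*(-4 - 127) = 306*(-131) = -40086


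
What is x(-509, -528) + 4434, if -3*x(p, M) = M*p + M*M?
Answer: -178078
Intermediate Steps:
x(p, M) = -M²/3 - M*p/3 (x(p, M) = -(M*p + M*M)/3 = -(M*p + M²)/3 = -(M² + M*p)/3 = -M²/3 - M*p/3)
x(-509, -528) + 4434 = -⅓*(-528)*(-528 - 509) + 4434 = -⅓*(-528)*(-1037) + 4434 = -182512 + 4434 = -178078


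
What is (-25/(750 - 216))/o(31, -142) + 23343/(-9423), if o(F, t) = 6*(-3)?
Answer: -8301383/3354588 ≈ -2.4746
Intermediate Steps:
o(F, t) = -18
(-25/(750 - 216))/o(31, -142) + 23343/(-9423) = -25/(750 - 216)/(-18) + 23343/(-9423) = -25/534*(-1/18) + 23343*(-1/9423) = -25*1/534*(-1/18) - 7781/3141 = -25/534*(-1/18) - 7781/3141 = 25/9612 - 7781/3141 = -8301383/3354588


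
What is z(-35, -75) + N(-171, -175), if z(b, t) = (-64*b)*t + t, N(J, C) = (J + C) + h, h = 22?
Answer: -168399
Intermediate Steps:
N(J, C) = 22 + C + J (N(J, C) = (J + C) + 22 = (C + J) + 22 = 22 + C + J)
z(b, t) = t - 64*b*t (z(b, t) = -64*b*t + t = t - 64*b*t)
z(-35, -75) + N(-171, -175) = -75*(1 - 64*(-35)) + (22 - 175 - 171) = -75*(1 + 2240) - 324 = -75*2241 - 324 = -168075 - 324 = -168399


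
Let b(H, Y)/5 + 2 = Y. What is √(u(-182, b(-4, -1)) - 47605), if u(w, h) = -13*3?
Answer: 2*I*√11911 ≈ 218.28*I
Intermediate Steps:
b(H, Y) = -10 + 5*Y
u(w, h) = -39
√(u(-182, b(-4, -1)) - 47605) = √(-39 - 47605) = √(-47644) = 2*I*√11911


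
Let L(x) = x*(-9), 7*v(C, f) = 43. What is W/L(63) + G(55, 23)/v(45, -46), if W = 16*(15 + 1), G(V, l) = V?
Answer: 207287/24381 ≈ 8.5020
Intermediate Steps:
v(C, f) = 43/7 (v(C, f) = (⅐)*43 = 43/7)
W = 256 (W = 16*16 = 256)
L(x) = -9*x
W/L(63) + G(55, 23)/v(45, -46) = 256/((-9*63)) + 55/(43/7) = 256/(-567) + 55*(7/43) = 256*(-1/567) + 385/43 = -256/567 + 385/43 = 207287/24381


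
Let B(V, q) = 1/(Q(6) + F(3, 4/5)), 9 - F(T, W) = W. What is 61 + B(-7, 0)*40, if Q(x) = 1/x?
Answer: 16511/251 ≈ 65.781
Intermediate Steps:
F(T, W) = 9 - W
Q(x) = 1/x
B(V, q) = 30/251 (B(V, q) = 1/(1/6 + (9 - 4/5)) = 1/(1/6 + 41/5) = 1/(251/30) = 30/251)
61 + B(-7, 0)*40 = 61 + (30/251)*40 = 61 + 1200/251 = 16511/251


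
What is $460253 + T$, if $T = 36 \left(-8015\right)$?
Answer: $171713$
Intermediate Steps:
$T = -288540$
$460253 + T = 460253 - 288540 = 171713$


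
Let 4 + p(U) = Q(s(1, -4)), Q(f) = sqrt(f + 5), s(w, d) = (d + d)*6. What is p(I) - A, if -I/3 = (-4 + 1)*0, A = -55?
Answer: 51 + I*sqrt(43) ≈ 51.0 + 6.5574*I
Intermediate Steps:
I = 0 (I = -3*(-4 + 1)*0 = -(-9)*0 = -3*0 = 0)
s(w, d) = 12*d (s(w, d) = (2*d)*6 = 12*d)
Q(f) = sqrt(5 + f)
p(U) = -4 + I*sqrt(43) (p(U) = -4 + sqrt(5 + 12*(-4)) = -4 + sqrt(5 - 48) = -4 + sqrt(-43) = -4 + I*sqrt(43))
p(I) - A = (-4 + I*sqrt(43)) - 1*(-55) = (-4 + I*sqrt(43)) + 55 = 51 + I*sqrt(43)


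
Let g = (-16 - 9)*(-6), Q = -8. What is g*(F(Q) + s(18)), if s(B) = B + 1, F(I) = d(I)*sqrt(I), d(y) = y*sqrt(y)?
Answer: 12450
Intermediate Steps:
d(y) = y**(3/2)
F(I) = I**2 (F(I) = I**(3/2)*sqrt(I) = I**2)
s(B) = 1 + B
g = 150 (g = -25*(-6) = 150)
g*(F(Q) + s(18)) = 150*((-8)**2 + (1 + 18)) = 150*(64 + 19) = 150*83 = 12450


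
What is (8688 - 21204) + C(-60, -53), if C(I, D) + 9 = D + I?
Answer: -12638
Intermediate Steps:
C(I, D) = -9 + D + I (C(I, D) = -9 + (D + I) = -9 + D + I)
(8688 - 21204) + C(-60, -53) = (8688 - 21204) + (-9 - 53 - 60) = -12516 - 122 = -12638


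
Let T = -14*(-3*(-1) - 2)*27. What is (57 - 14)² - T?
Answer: 2227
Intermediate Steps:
T = -378 (T = -14*(3 - 2)*27 = -14*1*27 = -14*27 = -378)
(57 - 14)² - T = (57 - 14)² - 1*(-378) = 43² + 378 = 1849 + 378 = 2227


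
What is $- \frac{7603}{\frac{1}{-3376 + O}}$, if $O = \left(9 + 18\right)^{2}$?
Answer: $20125141$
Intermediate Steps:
$O = 729$ ($O = 27^{2} = 729$)
$- \frac{7603}{\frac{1}{-3376 + O}} = - \frac{7603}{\frac{1}{-3376 + 729}} = - \frac{7603}{\frac{1}{-2647}} = - \frac{7603}{- \frac{1}{2647}} = \left(-7603\right) \left(-2647\right) = 20125141$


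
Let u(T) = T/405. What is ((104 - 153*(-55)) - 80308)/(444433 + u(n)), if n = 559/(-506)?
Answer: -14711719770/91077654131 ≈ -0.16153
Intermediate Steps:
n = -559/506 (n = 559*(-1/506) = -559/506 ≈ -1.1047)
u(T) = T/405 (u(T) = T*(1/405) = T/405)
((104 - 153*(-55)) - 80308)/(444433 + u(n)) = ((104 - 153*(-55)) - 80308)/(444433 + (1/405)*(-559/506)) = ((104 + 8415) - 80308)/(444433 - 559/204930) = (8519 - 80308)/(91077654131/204930) = -71789*204930/91077654131 = -14711719770/91077654131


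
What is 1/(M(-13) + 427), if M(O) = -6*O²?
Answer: -1/587 ≈ -0.0017036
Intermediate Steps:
1/(M(-13) + 427) = 1/(-6*(-13)² + 427) = 1/(-6*169 + 427) = 1/(-1014 + 427) = 1/(-587) = -1/587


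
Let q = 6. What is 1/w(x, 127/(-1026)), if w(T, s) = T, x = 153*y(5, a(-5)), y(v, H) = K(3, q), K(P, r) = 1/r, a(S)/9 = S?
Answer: 2/51 ≈ 0.039216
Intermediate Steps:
a(S) = 9*S
y(v, H) = ⅙ (y(v, H) = 1/6 = ⅙)
x = 51/2 (x = 153*(⅙) = 51/2 ≈ 25.500)
1/w(x, 127/(-1026)) = 1/(51/2) = 2/51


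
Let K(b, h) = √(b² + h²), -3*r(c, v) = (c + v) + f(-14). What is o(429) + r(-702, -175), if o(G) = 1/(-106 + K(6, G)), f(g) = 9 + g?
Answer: 50815360/172841 + 3*√20453/172841 ≈ 294.00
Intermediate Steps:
r(c, v) = 5/3 - c/3 - v/3 (r(c, v) = -((c + v) + (9 - 14))/3 = -((c + v) - 5)/3 = -(-5 + c + v)/3 = 5/3 - c/3 - v/3)
o(G) = 1/(-106 + √(36 + G²)) (o(G) = 1/(-106 + √(6² + G²)) = 1/(-106 + √(36 + G²)))
o(429) + r(-702, -175) = 1/(-106 + √(36 + 429²)) + (5/3 - ⅓*(-702) - ⅓*(-175)) = 1/(-106 + √(36 + 184041)) + (5/3 + 234 + 175/3) = 1/(-106 + √184077) + 294 = 1/(-106 + 3*√20453) + 294 = 294 + 1/(-106 + 3*√20453)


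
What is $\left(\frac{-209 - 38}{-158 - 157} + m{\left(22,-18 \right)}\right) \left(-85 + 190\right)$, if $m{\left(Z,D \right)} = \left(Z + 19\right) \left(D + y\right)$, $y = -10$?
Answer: $- \frac{361373}{3} \approx -1.2046 \cdot 10^{5}$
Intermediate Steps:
$m{\left(Z,D \right)} = \left(-10 + D\right) \left(19 + Z\right)$ ($m{\left(Z,D \right)} = \left(Z + 19\right) \left(D - 10\right) = \left(19 + Z\right) \left(-10 + D\right) = \left(-10 + D\right) \left(19 + Z\right)$)
$\left(\frac{-209 - 38}{-158 - 157} + m{\left(22,-18 \right)}\right) \left(-85 + 190\right) = \left(\frac{-209 - 38}{-158 - 157} - 1148\right) \left(-85 + 190\right) = \left(- \frac{247}{-315} - 1148\right) 105 = \left(\left(-247\right) \left(- \frac{1}{315}\right) - 1148\right) 105 = \left(\frac{247}{315} - 1148\right) 105 = \left(- \frac{361373}{315}\right) 105 = - \frac{361373}{3}$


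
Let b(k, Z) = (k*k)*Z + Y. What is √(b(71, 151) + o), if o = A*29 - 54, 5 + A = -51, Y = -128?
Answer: √759385 ≈ 871.43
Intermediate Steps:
A = -56 (A = -5 - 51 = -56)
b(k, Z) = -128 + Z*k² (b(k, Z) = (k*k)*Z - 128 = k²*Z - 128 = Z*k² - 128 = -128 + Z*k²)
o = -1678 (o = -56*29 - 54 = -1624 - 54 = -1678)
√(b(71, 151) + o) = √((-128 + 151*71²) - 1678) = √((-128 + 151*5041) - 1678) = √((-128 + 761191) - 1678) = √(761063 - 1678) = √759385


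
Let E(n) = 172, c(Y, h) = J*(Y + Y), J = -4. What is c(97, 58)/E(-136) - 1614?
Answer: -69596/43 ≈ -1618.5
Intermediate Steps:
c(Y, h) = -8*Y (c(Y, h) = -4*(Y + Y) = -8*Y)
c(97, 58)/E(-136) - 1614 = -8*97/172 - 1614 = -776*1/172 - 1614 = -194/43 - 1614 = -69596/43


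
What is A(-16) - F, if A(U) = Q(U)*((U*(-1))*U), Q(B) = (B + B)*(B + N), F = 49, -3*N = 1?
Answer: -401555/3 ≈ -1.3385e+5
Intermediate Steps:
N = -1/3 (N = -1/3*1 = -1/3 ≈ -0.33333)
Q(B) = 2*B*(-1/3 + B) (Q(B) = (B + B)*(B - 1/3) = (2*B)*(-1/3 + B) = 2*B*(-1/3 + B))
A(U) = -2*U**3*(-1 + 3*U)/3 (A(U) = (2*U*(-1 + 3*U)/3)*((U*(-1))*U) = (2*U*(-1 + 3*U)/3)*((-U)*U) = (2*U*(-1 + 3*U)/3)*(-U**2) = -2*U**3*(-1 + 3*U)/3)
A(-16) - F = (-16)**3*(2/3 - 2*(-16)) - 1*49 = -4096*(2/3 + 32) - 49 = -4096*98/3 - 49 = -401408/3 - 49 = -401555/3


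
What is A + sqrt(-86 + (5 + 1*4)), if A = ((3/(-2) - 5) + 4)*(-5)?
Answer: 25/2 + I*sqrt(77) ≈ 12.5 + 8.775*I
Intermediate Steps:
A = 25/2 (A = ((3*(-1/2) - 5) + 4)*(-5) = ((-3/2 - 5) + 4)*(-5) = (-13/2 + 4)*(-5) = -5/2*(-5) = 25/2 ≈ 12.500)
A + sqrt(-86 + (5 + 1*4)) = 25/2 + sqrt(-86 + (5 + 1*4)) = 25/2 + sqrt(-86 + (5 + 4)) = 25/2 + sqrt(-86 + 9) = 25/2 + sqrt(-77) = 25/2 + I*sqrt(77)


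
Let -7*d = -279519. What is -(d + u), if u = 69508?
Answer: -766075/7 ≈ -1.0944e+5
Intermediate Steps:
d = 279519/7 (d = -1/7*(-279519) = 279519/7 ≈ 39931.)
-(d + u) = -(279519/7 + 69508) = -1*766075/7 = -766075/7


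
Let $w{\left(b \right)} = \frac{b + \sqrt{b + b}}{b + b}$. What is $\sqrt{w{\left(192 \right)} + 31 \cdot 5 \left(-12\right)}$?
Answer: $\frac{\sqrt{-267768 + 3 \sqrt{6}}}{12} \approx 43.121 i$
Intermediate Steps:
$w{\left(b \right)} = \frac{b + \sqrt{2} \sqrt{b}}{2 b}$ ($w{\left(b \right)} = \frac{b + \sqrt{2 b}}{2 b} = \left(b + \sqrt{2} \sqrt{b}\right) \frac{1}{2 b} = \frac{b + \sqrt{2} \sqrt{b}}{2 b}$)
$\sqrt{w{\left(192 \right)} + 31 \cdot 5 \left(-12\right)} = \sqrt{\left(\frac{1}{2} + \frac{\sqrt{2}}{2 \cdot 8 \sqrt{3}}\right) + 31 \cdot 5 \left(-12\right)} = \sqrt{\left(\frac{1}{2} + \frac{\sqrt{2} \frac{\sqrt{3}}{24}}{2}\right) + 155 \left(-12\right)} = \sqrt{\left(\frac{1}{2} + \frac{\sqrt{6}}{48}\right) - 1860} = \sqrt{- \frac{3719}{2} + \frac{\sqrt{6}}{48}}$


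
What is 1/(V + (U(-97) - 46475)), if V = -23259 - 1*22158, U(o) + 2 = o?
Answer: -1/91991 ≈ -1.0871e-5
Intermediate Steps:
U(o) = -2 + o
V = -45417 (V = -23259 - 22158 = -45417)
1/(V + (U(-97) - 46475)) = 1/(-45417 + ((-2 - 97) - 46475)) = 1/(-45417 + (-99 - 46475)) = 1/(-45417 - 46574) = 1/(-91991) = -1/91991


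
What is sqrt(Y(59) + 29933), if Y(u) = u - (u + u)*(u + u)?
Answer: 2*sqrt(4017) ≈ 126.76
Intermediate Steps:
Y(u) = u - 4*u**2 (Y(u) = u - 2*u*2*u = u - 4*u**2)
sqrt(Y(59) + 29933) = sqrt(59*(1 - 4*59) + 29933) = sqrt(59*(1 - 236) + 29933) = sqrt(59*(-235) + 29933) = sqrt(-13865 + 29933) = sqrt(16068) = 2*sqrt(4017)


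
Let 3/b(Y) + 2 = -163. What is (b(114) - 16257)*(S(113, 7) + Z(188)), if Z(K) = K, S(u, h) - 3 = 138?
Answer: -294170744/55 ≈ -5.3486e+6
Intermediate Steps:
S(u, h) = 141 (S(u, h) = 3 + 138 = 141)
b(Y) = -1/55 (b(Y) = 3/(-2 - 163) = 3/(-165) = 3*(-1/165) = -1/55)
(b(114) - 16257)*(S(113, 7) + Z(188)) = (-1/55 - 16257)*(141 + 188) = -894136/55*329 = -294170744/55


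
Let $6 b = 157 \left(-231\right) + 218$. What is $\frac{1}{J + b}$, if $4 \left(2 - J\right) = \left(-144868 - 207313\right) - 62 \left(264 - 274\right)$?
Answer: $\frac{12}{982609} \approx 1.2212 \cdot 10^{-5}$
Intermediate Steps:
$J = \frac{351569}{4}$ ($J = 2 - \frac{\left(-144868 - 207313\right) - 62 \left(264 - 274\right)}{4} = 2 - \frac{-352181 - -620}{4} = 2 - \frac{-352181 + 620}{4} = 2 - - \frac{351561}{4} = 2 + \frac{351561}{4} = \frac{351569}{4} \approx 87892.0$)
$b = - \frac{36049}{6}$ ($b = \frac{157 \left(-231\right) + 218}{6} = \frac{-36267 + 218}{6} = \frac{1}{6} \left(-36049\right) = - \frac{36049}{6} \approx -6008.2$)
$\frac{1}{J + b} = \frac{1}{\frac{351569}{4} - \frac{36049}{6}} = \frac{1}{\frac{982609}{12}} = \frac{12}{982609}$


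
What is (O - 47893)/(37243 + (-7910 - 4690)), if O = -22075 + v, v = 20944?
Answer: -49024/24643 ≈ -1.9894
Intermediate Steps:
O = -1131 (O = -22075 + 20944 = -1131)
(O - 47893)/(37243 + (-7910 - 4690)) = (-1131 - 47893)/(37243 + (-7910 - 4690)) = -49024/(37243 - 12600) = -49024/24643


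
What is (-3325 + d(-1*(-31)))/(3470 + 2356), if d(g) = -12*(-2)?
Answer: -3301/5826 ≈ -0.56660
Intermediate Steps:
d(g) = 24
(-3325 + d(-1*(-31)))/(3470 + 2356) = (-3325 + 24)/(3470 + 2356) = -3301/5826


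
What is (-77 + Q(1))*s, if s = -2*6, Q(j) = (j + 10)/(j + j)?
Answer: 858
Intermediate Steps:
Q(j) = (10 + j)/(2*j) (Q(j) = (10 + j)/((2*j)) = (10 + j)*(1/(2*j)) = (10 + j)/(2*j))
s = -12
(-77 + Q(1))*s = (-77 + (½)*(10 + 1)/1)*(-12) = (-77 + (½)*1*11)*(-12) = (-77 + 11/2)*(-12) = -143/2*(-12) = 858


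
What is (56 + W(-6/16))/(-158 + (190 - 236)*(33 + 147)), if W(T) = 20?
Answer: -38/4219 ≈ -0.0090069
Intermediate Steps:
(56 + W(-6/16))/(-158 + (190 - 236)*(33 + 147)) = (56 + 20)/(-158 + (190 - 236)*(33 + 147)) = 76/(-158 - 46*180) = 76/(-158 - 8280) = 76/(-8438) = 76*(-1/8438) = -38/4219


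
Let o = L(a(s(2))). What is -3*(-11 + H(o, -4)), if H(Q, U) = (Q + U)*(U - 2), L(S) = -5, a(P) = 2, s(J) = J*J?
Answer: -129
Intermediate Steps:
s(J) = J**2
o = -5
H(Q, U) = (-2 + U)*(Q + U) (H(Q, U) = (Q + U)*(-2 + U) = (-2 + U)*(Q + U))
-3*(-11 + H(o, -4)) = -3*(-11 + ((-4)**2 - 2*(-5) - 2*(-4) - 5*(-4))) = -3*(-11 + (16 + 10 + 8 + 20)) = -3*(-11 + 54) = -3*43 = -129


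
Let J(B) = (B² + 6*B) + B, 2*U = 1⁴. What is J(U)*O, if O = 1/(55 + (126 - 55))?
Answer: 5/168 ≈ 0.029762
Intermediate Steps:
U = ½ (U = (½)*1⁴ = (½)*1 = ½ ≈ 0.50000)
J(B) = B² + 7*B
O = 1/126 (O = 1/(55 + 71) = 1/126 ≈ 0.0079365)
J(U)*O = ((7 + ½)/2)*(1/126) = ((½)*(15/2))*(1/126) = (15/4)*(1/126) = 5/168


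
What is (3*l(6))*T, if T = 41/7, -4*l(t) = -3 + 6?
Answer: -369/28 ≈ -13.179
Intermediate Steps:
l(t) = -3/4 (l(t) = -(-3 + 6)/4 = -1/4*3 = -3/4)
T = 41/7 (T = 41*(1/7) = 41/7 ≈ 5.8571)
(3*l(6))*T = (3*(-3/4))*(41/7) = -9/4*41/7 = -369/28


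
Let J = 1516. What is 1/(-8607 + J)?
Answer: -1/7091 ≈ -0.00014102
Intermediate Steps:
1/(-8607 + J) = 1/(-8607 + 1516) = 1/(-7091) = -1/7091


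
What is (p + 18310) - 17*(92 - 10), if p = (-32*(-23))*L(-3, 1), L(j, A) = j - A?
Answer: 13972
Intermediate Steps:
p = -2944 (p = (-32*(-23))*(-3 - 1*1) = 736*(-3 - 1) = 736*(-4) = -2944)
(p + 18310) - 17*(92 - 10) = (-2944 + 18310) - 17*(92 - 10) = 15366 - 17*82 = 15366 - 1394 = 13972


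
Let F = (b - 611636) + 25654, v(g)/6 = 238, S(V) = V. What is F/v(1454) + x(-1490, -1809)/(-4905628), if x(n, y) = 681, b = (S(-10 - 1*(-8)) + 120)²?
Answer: -33408389463/83395676 ≈ -400.60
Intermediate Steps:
v(g) = 1428 (v(g) = 6*238 = 1428)
b = 13924 (b = ((-10 - 1*(-8)) + 120)² = ((-10 + 8) + 120)² = (-2 + 120)² = 118² = 13924)
F = -572058 (F = (13924 - 611636) + 25654 = -597712 + 25654 = -572058)
F/v(1454) + x(-1490, -1809)/(-4905628) = -572058/1428 + 681/(-4905628) = -572058*1/1428 + 681*(-1/4905628) = -95343/238 - 681/4905628 = -33408389463/83395676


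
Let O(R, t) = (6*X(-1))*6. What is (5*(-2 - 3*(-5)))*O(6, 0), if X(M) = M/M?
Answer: 2340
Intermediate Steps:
X(M) = 1
O(R, t) = 36 (O(R, t) = (6*1)*6 = 6*6 = 36)
(5*(-2 - 3*(-5)))*O(6, 0) = (5*(-2 - 3*(-5)))*36 = (5*(-2 + 15))*36 = (5*13)*36 = 65*36 = 2340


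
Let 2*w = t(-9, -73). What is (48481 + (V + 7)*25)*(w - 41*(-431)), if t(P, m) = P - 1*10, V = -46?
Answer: 839027219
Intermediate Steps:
t(P, m) = -10 + P (t(P, m) = P - 10 = -10 + P)
w = -19/2 (w = (-10 - 9)/2 = (1/2)*(-19) = -19/2 ≈ -9.5000)
(48481 + (V + 7)*25)*(w - 41*(-431)) = (48481 + (-46 + 7)*25)*(-19/2 - 41*(-431)) = (48481 - 39*25)*(-19/2 + 17671) = (48481 - 975)*(35323/2) = 47506*(35323/2) = 839027219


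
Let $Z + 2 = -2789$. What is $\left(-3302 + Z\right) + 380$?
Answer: $-5713$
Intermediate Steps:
$Z = -2791$ ($Z = -2 - 2789 = -2791$)
$\left(-3302 + Z\right) + 380 = \left(-3302 - 2791\right) + 380 = -6093 + 380 = -5713$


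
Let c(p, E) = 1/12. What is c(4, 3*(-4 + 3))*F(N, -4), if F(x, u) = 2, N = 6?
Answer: ⅙ ≈ 0.16667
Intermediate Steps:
c(p, E) = 1/12
c(4, 3*(-4 + 3))*F(N, -4) = (1/12)*2 = ⅙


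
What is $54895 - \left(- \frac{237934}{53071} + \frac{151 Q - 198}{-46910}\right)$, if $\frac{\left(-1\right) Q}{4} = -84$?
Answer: $\frac{68339136636044}{1244780305} \approx 54901.0$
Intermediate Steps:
$Q = 336$ ($Q = \left(-4\right) \left(-84\right) = 336$)
$54895 - \left(- \frac{237934}{53071} + \frac{151 Q - 198}{-46910}\right) = 54895 - \left(- \frac{237934}{53071} + \frac{151 \cdot 336 - 198}{-46910}\right) = 54895 - \left(\left(-237934\right) \frac{1}{53071} + \left(50736 - 198\right) \left(- \frac{1}{46910}\right)\right) = 54895 - \left(- \frac{237934}{53071} + 50538 \left(- \frac{1}{46910}\right)\right) = 54895 - \left(- \frac{237934}{53071} - \frac{25269}{23455}\right) = 54895 - - \frac{6921793069}{1244780305} = 54895 + \frac{6921793069}{1244780305} = \frac{68339136636044}{1244780305}$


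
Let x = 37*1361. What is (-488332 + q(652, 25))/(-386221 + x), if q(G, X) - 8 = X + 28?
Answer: 488271/335864 ≈ 1.4538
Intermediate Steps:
q(G, X) = 36 + X (q(G, X) = 8 + (X + 28) = 8 + (28 + X) = 36 + X)
x = 50357
(-488332 + q(652, 25))/(-386221 + x) = (-488332 + (36 + 25))/(-386221 + 50357) = (-488332 + 61)/(-335864) = -488271*(-1/335864) = 488271/335864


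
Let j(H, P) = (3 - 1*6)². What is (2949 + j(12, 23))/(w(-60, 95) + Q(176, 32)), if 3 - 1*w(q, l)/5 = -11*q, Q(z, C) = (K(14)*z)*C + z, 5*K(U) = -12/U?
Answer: -103530/142607 ≈ -0.72598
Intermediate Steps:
K(U) = -12/(5*U) (K(U) = (-12/U)/5 = -12/(5*U))
j(H, P) = 9 (j(H, P) = (3 - 6)² = (-3)² = 9)
Q(z, C) = z - 6*C*z/35 (Q(z, C) = ((-12/5/14)*z)*C + z = ((-12/5*1/14)*z)*C + z = (-6*z/35)*C + z = -6*C*z/35 + z = z - 6*C*z/35)
w(q, l) = 15 + 55*q (w(q, l) = 15 - (-55)*q = 15 + 55*q)
(2949 + j(12, 23))/(w(-60, 95) + Q(176, 32)) = (2949 + 9)/((15 + 55*(-60)) + (1/35)*176*(35 - 6*32)) = 2958/((15 - 3300) + (1/35)*176*(35 - 192)) = 2958/(-3285 + (1/35)*176*(-157)) = 2958/(-3285 - 27632/35) = 2958/(-142607/35) = 2958*(-35/142607) = -103530/142607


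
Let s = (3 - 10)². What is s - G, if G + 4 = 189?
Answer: -136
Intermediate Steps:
G = 185 (G = -4 + 189 = 185)
s = 49 (s = (-7)² = 49)
s - G = 49 - 1*185 = 49 - 185 = -136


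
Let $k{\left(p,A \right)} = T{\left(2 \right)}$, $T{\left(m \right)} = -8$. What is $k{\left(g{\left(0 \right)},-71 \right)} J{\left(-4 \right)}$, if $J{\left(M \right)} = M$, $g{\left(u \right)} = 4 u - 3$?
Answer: $32$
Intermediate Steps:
$g{\left(u \right)} = -3 + 4 u$
$k{\left(p,A \right)} = -8$
$k{\left(g{\left(0 \right)},-71 \right)} J{\left(-4 \right)} = \left(-8\right) \left(-4\right) = 32$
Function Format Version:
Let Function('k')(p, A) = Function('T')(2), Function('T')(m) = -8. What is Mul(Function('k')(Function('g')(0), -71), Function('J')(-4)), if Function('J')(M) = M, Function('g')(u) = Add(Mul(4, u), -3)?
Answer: 32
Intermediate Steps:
Function('g')(u) = Add(-3, Mul(4, u))
Function('k')(p, A) = -8
Mul(Function('k')(Function('g')(0), -71), Function('J')(-4)) = Mul(-8, -4) = 32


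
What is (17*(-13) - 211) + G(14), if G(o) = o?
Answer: -418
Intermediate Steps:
(17*(-13) - 211) + G(14) = (17*(-13) - 211) + 14 = (-221 - 211) + 14 = -432 + 14 = -418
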